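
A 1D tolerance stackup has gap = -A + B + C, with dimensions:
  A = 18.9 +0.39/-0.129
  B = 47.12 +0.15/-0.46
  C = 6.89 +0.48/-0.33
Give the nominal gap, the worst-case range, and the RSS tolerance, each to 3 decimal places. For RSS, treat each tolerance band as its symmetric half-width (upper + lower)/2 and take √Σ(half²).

Stack each dimension's contribution:
  -A: nom -18.900 → Σnom=-18.900; wc +0.129/-0.390 → slack +0.129/-0.390; half-tol=0.260, Σhalf²=0.067340
  +B: nom +47.120 → Σnom=28.220; wc +0.150/-0.460 → slack +0.279/-0.850; half-tol=0.305, Σhalf²=0.160365
  +C: nom +6.890 → Σnom=35.110; wc +0.480/-0.330 → slack +0.759/-1.180; half-tol=0.405, Σhalf²=0.324390
Nominal = 35.110. Worst-case = [35.110 - 1.180, 35.110 + 0.759] = [33.930, 35.869]. RSS = √0.324390 = 0.570.

nominal=35.110 wc=[33.930,35.869] rss=0.570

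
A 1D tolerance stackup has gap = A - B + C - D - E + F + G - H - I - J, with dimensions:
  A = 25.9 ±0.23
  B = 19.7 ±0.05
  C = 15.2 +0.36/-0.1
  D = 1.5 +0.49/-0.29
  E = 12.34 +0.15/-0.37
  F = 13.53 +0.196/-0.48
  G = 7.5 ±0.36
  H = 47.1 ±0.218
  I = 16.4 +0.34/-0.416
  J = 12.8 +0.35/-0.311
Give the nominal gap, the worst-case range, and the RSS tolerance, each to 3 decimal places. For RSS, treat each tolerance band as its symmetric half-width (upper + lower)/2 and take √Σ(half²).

Stack each dimension's contribution:
  +A: nom +25.900 → Σnom=25.900; wc +0.230/-0.230 → slack +0.230/-0.230; half-tol=0.230, Σhalf²=0.052900
  -B: nom -19.700 → Σnom=6.200; wc +0.050/-0.050 → slack +0.280/-0.280; half-tol=0.050, Σhalf²=0.055400
  +C: nom +15.200 → Σnom=21.400; wc +0.360/-0.100 → slack +0.640/-0.380; half-tol=0.230, Σhalf²=0.108300
  -D: nom -1.500 → Σnom=19.900; wc +0.290/-0.490 → slack +0.930/-0.870; half-tol=0.390, Σhalf²=0.260400
  -E: nom -12.340 → Σnom=7.560; wc +0.370/-0.150 → slack +1.300/-1.020; half-tol=0.260, Σhalf²=0.328000
  +F: nom +13.530 → Σnom=21.090; wc +0.196/-0.480 → slack +1.496/-1.500; half-tol=0.338, Σhalf²=0.442244
  +G: nom +7.500 → Σnom=28.590; wc +0.360/-0.360 → slack +1.856/-1.860; half-tol=0.360, Σhalf²=0.571844
  -H: nom -47.100 → Σnom=-18.510; wc +0.218/-0.218 → slack +2.074/-2.078; half-tol=0.218, Σhalf²=0.619368
  -I: nom -16.400 → Σnom=-34.910; wc +0.416/-0.340 → slack +2.490/-2.418; half-tol=0.378, Σhalf²=0.762252
  -J: nom -12.800 → Σnom=-47.710; wc +0.311/-0.350 → slack +2.801/-2.768; half-tol=0.331, Σhalf²=0.871482
Nominal = -47.710. Worst-case = [-47.710 - 2.768, -47.710 + 2.801] = [-50.478, -44.909]. RSS = √0.871482 = 0.934.

nominal=-47.710 wc=[-50.478,-44.909] rss=0.934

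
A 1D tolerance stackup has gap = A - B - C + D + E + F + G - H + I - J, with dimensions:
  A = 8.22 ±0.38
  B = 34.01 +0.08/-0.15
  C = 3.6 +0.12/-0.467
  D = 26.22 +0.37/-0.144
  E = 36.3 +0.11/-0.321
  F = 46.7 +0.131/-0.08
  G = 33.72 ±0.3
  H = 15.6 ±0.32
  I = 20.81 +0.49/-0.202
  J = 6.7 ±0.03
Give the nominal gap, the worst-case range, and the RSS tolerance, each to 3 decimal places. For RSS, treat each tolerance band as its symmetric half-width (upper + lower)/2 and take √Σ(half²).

Stack each dimension's contribution:
  +A: nom +8.220 → Σnom=8.220; wc +0.380/-0.380 → slack +0.380/-0.380; half-tol=0.380, Σhalf²=0.144400
  -B: nom -34.010 → Σnom=-25.790; wc +0.150/-0.080 → slack +0.530/-0.460; half-tol=0.115, Σhalf²=0.157625
  -C: nom -3.600 → Σnom=-29.390; wc +0.467/-0.120 → slack +0.997/-0.580; half-tol=0.293, Σhalf²=0.243767
  +D: nom +26.220 → Σnom=-3.170; wc +0.370/-0.144 → slack +1.367/-0.724; half-tol=0.257, Σhalf²=0.309816
  +E: nom +36.300 → Σnom=33.130; wc +0.110/-0.321 → slack +1.477/-1.045; half-tol=0.215, Σhalf²=0.356257
  +F: nom +46.700 → Σnom=79.830; wc +0.131/-0.080 → slack +1.608/-1.125; half-tol=0.106, Σhalf²=0.367387
  +G: nom +33.720 → Σnom=113.550; wc +0.300/-0.300 → slack +1.908/-1.425; half-tol=0.300, Σhalf²=0.457387
  -H: nom -15.600 → Σnom=97.950; wc +0.320/-0.320 → slack +2.228/-1.745; half-tol=0.320, Σhalf²=0.559787
  +I: nom +20.810 → Σnom=118.760; wc +0.490/-0.202 → slack +2.718/-1.947; half-tol=0.346, Σhalf²=0.679503
  -J: nom -6.700 → Σnom=112.060; wc +0.030/-0.030 → slack +2.748/-1.977; half-tol=0.030, Σhalf²=0.680403
Nominal = 112.060. Worst-case = [112.060 - 1.977, 112.060 + 2.748] = [110.083, 114.808]. RSS = √0.680403 = 0.825.

nominal=112.060 wc=[110.083,114.808] rss=0.825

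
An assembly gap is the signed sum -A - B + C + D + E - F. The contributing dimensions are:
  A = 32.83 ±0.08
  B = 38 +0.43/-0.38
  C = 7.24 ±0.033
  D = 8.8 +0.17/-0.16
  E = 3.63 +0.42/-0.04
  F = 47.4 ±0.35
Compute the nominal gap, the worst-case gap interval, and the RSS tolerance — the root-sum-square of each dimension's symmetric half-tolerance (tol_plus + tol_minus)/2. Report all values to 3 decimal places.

Stack each dimension's contribution:
  -A: nom -32.830 → Σnom=-32.830; wc +0.080/-0.080 → slack +0.080/-0.080; half-tol=0.080, Σhalf²=0.006400
  -B: nom -38.000 → Σnom=-70.830; wc +0.380/-0.430 → slack +0.460/-0.510; half-tol=0.405, Σhalf²=0.170425
  +C: nom +7.240 → Σnom=-63.590; wc +0.033/-0.033 → slack +0.493/-0.543; half-tol=0.033, Σhalf²=0.171514
  +D: nom +8.800 → Σnom=-54.790; wc +0.170/-0.160 → slack +0.663/-0.703; half-tol=0.165, Σhalf²=0.198739
  +E: nom +3.630 → Σnom=-51.160; wc +0.420/-0.040 → slack +1.083/-0.743; half-tol=0.230, Σhalf²=0.251639
  -F: nom -47.400 → Σnom=-98.560; wc +0.350/-0.350 → slack +1.433/-1.093; half-tol=0.350, Σhalf²=0.374139
Nominal = -98.560. Worst-case = [-98.560 - 1.093, -98.560 + 1.433] = [-99.653, -97.127]. RSS = √0.374139 = 0.612.

nominal=-98.560 wc=[-99.653,-97.127] rss=0.612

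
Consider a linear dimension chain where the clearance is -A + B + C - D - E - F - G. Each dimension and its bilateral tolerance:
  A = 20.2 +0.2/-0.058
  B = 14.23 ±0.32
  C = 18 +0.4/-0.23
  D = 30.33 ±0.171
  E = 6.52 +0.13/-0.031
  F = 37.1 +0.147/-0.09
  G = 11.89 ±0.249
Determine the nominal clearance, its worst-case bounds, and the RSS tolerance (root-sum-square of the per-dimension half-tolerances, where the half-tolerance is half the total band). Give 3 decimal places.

nominal=-73.810 wc=[-75.257,-72.491] rss=0.574

Stack each dimension's contribution:
  -A: nom -20.200 → Σnom=-20.200; wc +0.058/-0.200 → slack +0.058/-0.200; half-tol=0.129, Σhalf²=0.016641
  +B: nom +14.230 → Σnom=-5.970; wc +0.320/-0.320 → slack +0.378/-0.520; half-tol=0.320, Σhalf²=0.119041
  +C: nom +18.000 → Σnom=12.030; wc +0.400/-0.230 → slack +0.778/-0.750; half-tol=0.315, Σhalf²=0.218266
  -D: nom -30.330 → Σnom=-18.300; wc +0.171/-0.171 → slack +0.949/-0.921; half-tol=0.171, Σhalf²=0.247507
  -E: nom -6.520 → Σnom=-24.820; wc +0.031/-0.130 → slack +0.980/-1.051; half-tol=0.081, Σhalf²=0.253987
  -F: nom -37.100 → Σnom=-61.920; wc +0.090/-0.147 → slack +1.070/-1.198; half-tol=0.118, Σhalf²=0.268030
  -G: nom -11.890 → Σnom=-73.810; wc +0.249/-0.249 → slack +1.319/-1.447; half-tol=0.249, Σhalf²=0.330031
Nominal = -73.810. Worst-case = [-73.810 - 1.447, -73.810 + 1.319] = [-75.257, -72.491]. RSS = √0.330031 = 0.574.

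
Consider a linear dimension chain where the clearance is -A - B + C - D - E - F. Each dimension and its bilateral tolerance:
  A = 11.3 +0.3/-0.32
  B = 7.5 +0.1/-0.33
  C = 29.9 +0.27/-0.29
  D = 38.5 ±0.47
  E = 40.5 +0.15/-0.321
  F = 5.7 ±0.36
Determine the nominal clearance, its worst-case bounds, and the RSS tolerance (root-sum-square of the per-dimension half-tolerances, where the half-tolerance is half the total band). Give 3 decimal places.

nominal=-73.600 wc=[-75.270,-71.529] rss=0.792

Stack each dimension's contribution:
  -A: nom -11.300 → Σnom=-11.300; wc +0.320/-0.300 → slack +0.320/-0.300; half-tol=0.310, Σhalf²=0.096100
  -B: nom -7.500 → Σnom=-18.800; wc +0.330/-0.100 → slack +0.650/-0.400; half-tol=0.215, Σhalf²=0.142325
  +C: nom +29.900 → Σnom=11.100; wc +0.270/-0.290 → slack +0.920/-0.690; half-tol=0.280, Σhalf²=0.220725
  -D: nom -38.500 → Σnom=-27.400; wc +0.470/-0.470 → slack +1.390/-1.160; half-tol=0.470, Σhalf²=0.441625
  -E: nom -40.500 → Σnom=-67.900; wc +0.321/-0.150 → slack +1.711/-1.310; half-tol=0.235, Σhalf²=0.497085
  -F: nom -5.700 → Σnom=-73.600; wc +0.360/-0.360 → slack +2.071/-1.670; half-tol=0.360, Σhalf²=0.626685
Nominal = -73.600. Worst-case = [-73.600 - 1.670, -73.600 + 2.071] = [-75.270, -71.529]. RSS = √0.626685 = 0.792.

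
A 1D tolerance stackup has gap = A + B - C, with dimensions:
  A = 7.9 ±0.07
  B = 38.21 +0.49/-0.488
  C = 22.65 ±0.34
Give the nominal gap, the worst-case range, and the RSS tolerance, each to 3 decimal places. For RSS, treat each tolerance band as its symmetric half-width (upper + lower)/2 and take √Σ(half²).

nominal=23.460 wc=[22.562,24.360] rss=0.600

Stack each dimension's contribution:
  +A: nom +7.900 → Σnom=7.900; wc +0.070/-0.070 → slack +0.070/-0.070; half-tol=0.070, Σhalf²=0.004900
  +B: nom +38.210 → Σnom=46.110; wc +0.490/-0.488 → slack +0.560/-0.558; half-tol=0.489, Σhalf²=0.244021
  -C: nom -22.650 → Σnom=23.460; wc +0.340/-0.340 → slack +0.900/-0.898; half-tol=0.340, Σhalf²=0.359621
Nominal = 23.460. Worst-case = [23.460 - 0.898, 23.460 + 0.900] = [22.562, 24.360]. RSS = √0.359621 = 0.600.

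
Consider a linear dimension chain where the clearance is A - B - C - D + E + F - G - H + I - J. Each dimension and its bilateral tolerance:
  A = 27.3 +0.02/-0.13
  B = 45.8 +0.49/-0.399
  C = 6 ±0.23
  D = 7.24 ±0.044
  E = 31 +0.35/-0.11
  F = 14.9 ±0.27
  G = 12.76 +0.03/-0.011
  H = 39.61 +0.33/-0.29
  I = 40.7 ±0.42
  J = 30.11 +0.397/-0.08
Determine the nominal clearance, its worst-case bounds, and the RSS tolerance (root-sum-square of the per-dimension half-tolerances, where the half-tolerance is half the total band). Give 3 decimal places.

nominal=-27.620 wc=[-30.071,-25.506] rss=0.845

Stack each dimension's contribution:
  +A: nom +27.300 → Σnom=27.300; wc +0.020/-0.130 → slack +0.020/-0.130; half-tol=0.075, Σhalf²=0.005625
  -B: nom -45.800 → Σnom=-18.500; wc +0.399/-0.490 → slack +0.419/-0.620; half-tol=0.445, Σhalf²=0.203205
  -C: nom -6.000 → Σnom=-24.500; wc +0.230/-0.230 → slack +0.649/-0.850; half-tol=0.230, Σhalf²=0.256105
  -D: nom -7.240 → Σnom=-31.740; wc +0.044/-0.044 → slack +0.693/-0.894; half-tol=0.044, Σhalf²=0.258041
  +E: nom +31.000 → Σnom=-0.740; wc +0.350/-0.110 → slack +1.043/-1.004; half-tol=0.230, Σhalf²=0.310941
  +F: nom +14.900 → Σnom=14.160; wc +0.270/-0.270 → slack +1.313/-1.274; half-tol=0.270, Σhalf²=0.383841
  -G: nom -12.760 → Σnom=1.400; wc +0.011/-0.030 → slack +1.324/-1.304; half-tol=0.020, Σhalf²=0.384262
  -H: nom -39.610 → Σnom=-38.210; wc +0.290/-0.330 → slack +1.614/-1.634; half-tol=0.310, Σhalf²=0.480362
  +I: nom +40.700 → Σnom=2.490; wc +0.420/-0.420 → slack +2.034/-2.054; half-tol=0.420, Σhalf²=0.656761
  -J: nom -30.110 → Σnom=-27.620; wc +0.080/-0.397 → slack +2.114/-2.451; half-tol=0.239, Σhalf²=0.713644
Nominal = -27.620. Worst-case = [-27.620 - 2.451, -27.620 + 2.114] = [-30.071, -25.506]. RSS = √0.713644 = 0.845.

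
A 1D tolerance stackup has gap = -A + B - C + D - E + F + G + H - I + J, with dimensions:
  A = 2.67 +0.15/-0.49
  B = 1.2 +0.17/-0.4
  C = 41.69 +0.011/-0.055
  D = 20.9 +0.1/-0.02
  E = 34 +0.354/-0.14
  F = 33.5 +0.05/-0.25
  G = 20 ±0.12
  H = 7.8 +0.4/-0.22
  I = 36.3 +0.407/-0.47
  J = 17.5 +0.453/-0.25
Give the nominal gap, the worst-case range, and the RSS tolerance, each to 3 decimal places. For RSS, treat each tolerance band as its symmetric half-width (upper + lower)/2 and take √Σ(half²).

nominal=-13.760 wc=[-15.942,-11.312] rss=0.836

Stack each dimension's contribution:
  -A: nom -2.670 → Σnom=-2.670; wc +0.490/-0.150 → slack +0.490/-0.150; half-tol=0.320, Σhalf²=0.102400
  +B: nom +1.200 → Σnom=-1.470; wc +0.170/-0.400 → slack +0.660/-0.550; half-tol=0.285, Σhalf²=0.183625
  -C: nom -41.690 → Σnom=-43.160; wc +0.055/-0.011 → slack +0.715/-0.561; half-tol=0.033, Σhalf²=0.184714
  +D: nom +20.900 → Σnom=-22.260; wc +0.100/-0.020 → slack +0.815/-0.581; half-tol=0.060, Σhalf²=0.188314
  -E: nom -34.000 → Σnom=-56.260; wc +0.140/-0.354 → slack +0.955/-0.935; half-tol=0.247, Σhalf²=0.249323
  +F: nom +33.500 → Σnom=-22.760; wc +0.050/-0.250 → slack +1.005/-1.185; half-tol=0.150, Σhalf²=0.271823
  +G: nom +20.000 → Σnom=-2.760; wc +0.120/-0.120 → slack +1.125/-1.305; half-tol=0.120, Σhalf²=0.286223
  +H: nom +7.800 → Σnom=5.040; wc +0.400/-0.220 → slack +1.525/-1.525; half-tol=0.310, Σhalf²=0.382323
  -I: nom -36.300 → Σnom=-31.260; wc +0.470/-0.407 → slack +1.995/-1.932; half-tol=0.439, Σhalf²=0.574605
  +J: nom +17.500 → Σnom=-13.760; wc +0.453/-0.250 → slack +2.448/-2.182; half-tol=0.352, Σhalf²=0.698158
Nominal = -13.760. Worst-case = [-13.760 - 2.182, -13.760 + 2.448] = [-15.942, -11.312]. RSS = √0.698158 = 0.836.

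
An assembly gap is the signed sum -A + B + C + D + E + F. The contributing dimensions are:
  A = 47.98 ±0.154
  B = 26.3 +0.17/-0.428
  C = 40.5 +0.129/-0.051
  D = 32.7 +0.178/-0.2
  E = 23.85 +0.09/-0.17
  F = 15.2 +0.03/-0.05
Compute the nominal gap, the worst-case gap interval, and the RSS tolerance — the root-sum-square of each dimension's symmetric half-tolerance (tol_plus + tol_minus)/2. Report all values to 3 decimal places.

Stack each dimension's contribution:
  -A: nom -47.980 → Σnom=-47.980; wc +0.154/-0.154 → slack +0.154/-0.154; half-tol=0.154, Σhalf²=0.023716
  +B: nom +26.300 → Σnom=-21.680; wc +0.170/-0.428 → slack +0.324/-0.582; half-tol=0.299, Σhalf²=0.113117
  +C: nom +40.500 → Σnom=18.820; wc +0.129/-0.051 → slack +0.453/-0.633; half-tol=0.090, Σhalf²=0.121217
  +D: nom +32.700 → Σnom=51.520; wc +0.178/-0.200 → slack +0.631/-0.833; half-tol=0.189, Σhalf²=0.156938
  +E: nom +23.850 → Σnom=75.370; wc +0.090/-0.170 → slack +0.721/-1.003; half-tol=0.130, Σhalf²=0.173838
  +F: nom +15.200 → Σnom=90.570; wc +0.030/-0.050 → slack +0.751/-1.053; half-tol=0.040, Σhalf²=0.175438
Nominal = 90.570. Worst-case = [90.570 - 1.053, 90.570 + 0.751] = [89.517, 91.321]. RSS = √0.175438 = 0.419.

nominal=90.570 wc=[89.517,91.321] rss=0.419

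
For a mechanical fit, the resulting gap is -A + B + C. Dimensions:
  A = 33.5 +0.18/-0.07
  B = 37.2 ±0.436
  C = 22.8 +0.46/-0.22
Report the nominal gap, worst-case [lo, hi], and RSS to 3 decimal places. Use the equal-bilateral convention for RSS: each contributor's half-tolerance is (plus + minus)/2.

nominal=26.500 wc=[25.664,27.466] rss=0.567

Stack each dimension's contribution:
  -A: nom -33.500 → Σnom=-33.500; wc +0.070/-0.180 → slack +0.070/-0.180; half-tol=0.125, Σhalf²=0.015625
  +B: nom +37.200 → Σnom=3.700; wc +0.436/-0.436 → slack +0.506/-0.616; half-tol=0.436, Σhalf²=0.205721
  +C: nom +22.800 → Σnom=26.500; wc +0.460/-0.220 → slack +0.966/-0.836; half-tol=0.340, Σhalf²=0.321321
Nominal = 26.500. Worst-case = [26.500 - 0.836, 26.500 + 0.966] = [25.664, 27.466]. RSS = √0.321321 = 0.567.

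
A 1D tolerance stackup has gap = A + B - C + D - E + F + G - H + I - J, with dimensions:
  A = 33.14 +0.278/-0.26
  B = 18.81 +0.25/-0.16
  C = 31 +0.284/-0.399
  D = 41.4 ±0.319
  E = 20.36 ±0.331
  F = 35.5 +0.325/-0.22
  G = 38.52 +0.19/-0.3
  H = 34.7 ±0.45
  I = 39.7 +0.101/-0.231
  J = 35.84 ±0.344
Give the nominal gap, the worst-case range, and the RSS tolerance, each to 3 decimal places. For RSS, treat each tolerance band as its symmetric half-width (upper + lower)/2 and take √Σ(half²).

Stack each dimension's contribution:
  +A: nom +33.140 → Σnom=33.140; wc +0.278/-0.260 → slack +0.278/-0.260; half-tol=0.269, Σhalf²=0.072361
  +B: nom +18.810 → Σnom=51.950; wc +0.250/-0.160 → slack +0.528/-0.420; half-tol=0.205, Σhalf²=0.114386
  -C: nom -31.000 → Σnom=20.950; wc +0.399/-0.284 → slack +0.927/-0.704; half-tol=0.342, Σhalf²=0.231008
  +D: nom +41.400 → Σnom=62.350; wc +0.319/-0.319 → slack +1.246/-1.023; half-tol=0.319, Σhalf²=0.332769
  -E: nom -20.360 → Σnom=41.990; wc +0.331/-0.331 → slack +1.577/-1.354; half-tol=0.331, Σhalf²=0.442330
  +F: nom +35.500 → Σnom=77.490; wc +0.325/-0.220 → slack +1.902/-1.574; half-tol=0.273, Σhalf²=0.516587
  +G: nom +38.520 → Σnom=116.010; wc +0.190/-0.300 → slack +2.092/-1.874; half-tol=0.245, Σhalf²=0.576612
  -H: nom -34.700 → Σnom=81.310; wc +0.450/-0.450 → slack +2.542/-2.324; half-tol=0.450, Σhalf²=0.779112
  +I: nom +39.700 → Σnom=121.010; wc +0.101/-0.231 → slack +2.643/-2.555; half-tol=0.166, Σhalf²=0.806668
  -J: nom -35.840 → Σnom=85.170; wc +0.344/-0.344 → slack +2.987/-2.899; half-tol=0.344, Σhalf²=0.925004
Nominal = 85.170. Worst-case = [85.170 - 2.899, 85.170 + 2.987] = [82.271, 88.157]. RSS = √0.925004 = 0.962.

nominal=85.170 wc=[82.271,88.157] rss=0.962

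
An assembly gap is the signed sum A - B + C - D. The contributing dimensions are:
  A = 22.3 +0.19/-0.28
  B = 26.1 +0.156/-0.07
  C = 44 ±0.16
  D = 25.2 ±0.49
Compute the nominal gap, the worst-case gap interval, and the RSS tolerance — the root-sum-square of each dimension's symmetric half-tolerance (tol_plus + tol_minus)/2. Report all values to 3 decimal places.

nominal=15.000 wc=[13.914,15.910] rss=0.578

Stack each dimension's contribution:
  +A: nom +22.300 → Σnom=22.300; wc +0.190/-0.280 → slack +0.190/-0.280; half-tol=0.235, Σhalf²=0.055225
  -B: nom -26.100 → Σnom=-3.800; wc +0.070/-0.156 → slack +0.260/-0.436; half-tol=0.113, Σhalf²=0.067994
  +C: nom +44.000 → Σnom=40.200; wc +0.160/-0.160 → slack +0.420/-0.596; half-tol=0.160, Σhalf²=0.093594
  -D: nom -25.200 → Σnom=15.000; wc +0.490/-0.490 → slack +0.910/-1.086; half-tol=0.490, Σhalf²=0.333694
Nominal = 15.000. Worst-case = [15.000 - 1.086, 15.000 + 0.910] = [13.914, 15.910]. RSS = √0.333694 = 0.578.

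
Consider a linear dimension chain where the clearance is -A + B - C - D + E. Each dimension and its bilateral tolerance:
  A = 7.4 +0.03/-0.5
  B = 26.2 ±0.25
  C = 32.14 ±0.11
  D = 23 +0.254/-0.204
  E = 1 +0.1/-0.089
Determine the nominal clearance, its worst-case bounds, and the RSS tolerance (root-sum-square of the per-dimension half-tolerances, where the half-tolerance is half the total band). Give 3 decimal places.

nominal=-35.340 wc=[-36.073,-34.176] rss=0.454

Stack each dimension's contribution:
  -A: nom -7.400 → Σnom=-7.400; wc +0.500/-0.030 → slack +0.500/-0.030; half-tol=0.265, Σhalf²=0.070225
  +B: nom +26.200 → Σnom=18.800; wc +0.250/-0.250 → slack +0.750/-0.280; half-tol=0.250, Σhalf²=0.132725
  -C: nom -32.140 → Σnom=-13.340; wc +0.110/-0.110 → slack +0.860/-0.390; half-tol=0.110, Σhalf²=0.144825
  -D: nom -23.000 → Σnom=-36.340; wc +0.204/-0.254 → slack +1.064/-0.644; half-tol=0.229, Σhalf²=0.197266
  +E: nom +1.000 → Σnom=-35.340; wc +0.100/-0.089 → slack +1.164/-0.733; half-tol=0.095, Σhalf²=0.206196
Nominal = -35.340. Worst-case = [-35.340 - 0.733, -35.340 + 1.164] = [-36.073, -34.176]. RSS = √0.206196 = 0.454.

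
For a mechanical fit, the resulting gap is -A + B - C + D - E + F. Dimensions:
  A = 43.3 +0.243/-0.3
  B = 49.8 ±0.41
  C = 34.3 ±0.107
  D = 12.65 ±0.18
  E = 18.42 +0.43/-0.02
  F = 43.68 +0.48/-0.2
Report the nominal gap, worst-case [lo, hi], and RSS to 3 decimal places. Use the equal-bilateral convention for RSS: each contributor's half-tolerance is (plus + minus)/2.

Stack each dimension's contribution:
  -A: nom -43.300 → Σnom=-43.300; wc +0.300/-0.243 → slack +0.300/-0.243; half-tol=0.271, Σhalf²=0.073712
  +B: nom +49.800 → Σnom=6.500; wc +0.410/-0.410 → slack +0.710/-0.653; half-tol=0.410, Σhalf²=0.241812
  -C: nom -34.300 → Σnom=-27.800; wc +0.107/-0.107 → slack +0.817/-0.760; half-tol=0.107, Σhalf²=0.253261
  +D: nom +12.650 → Σnom=-15.150; wc +0.180/-0.180 → slack +0.997/-0.940; half-tol=0.180, Σhalf²=0.285661
  -E: nom -18.420 → Σnom=-33.570; wc +0.020/-0.430 → slack +1.017/-1.370; half-tol=0.225, Σhalf²=0.336286
  +F: nom +43.680 → Σnom=10.110; wc +0.480/-0.200 → slack +1.497/-1.570; half-tol=0.340, Σhalf²=0.451886
Nominal = 10.110. Worst-case = [10.110 - 1.570, 10.110 + 1.497] = [8.540, 11.607]. RSS = √0.451886 = 0.672.

nominal=10.110 wc=[8.540,11.607] rss=0.672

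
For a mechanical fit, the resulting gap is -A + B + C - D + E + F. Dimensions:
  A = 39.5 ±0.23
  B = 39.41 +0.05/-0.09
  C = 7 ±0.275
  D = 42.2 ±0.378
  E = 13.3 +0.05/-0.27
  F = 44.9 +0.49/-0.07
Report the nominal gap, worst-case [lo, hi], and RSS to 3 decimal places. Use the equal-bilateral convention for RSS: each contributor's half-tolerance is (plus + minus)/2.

nominal=22.910 wc=[21.597,24.383] rss=0.617

Stack each dimension's contribution:
  -A: nom -39.500 → Σnom=-39.500; wc +0.230/-0.230 → slack +0.230/-0.230; half-tol=0.230, Σhalf²=0.052900
  +B: nom +39.410 → Σnom=-0.090; wc +0.050/-0.090 → slack +0.280/-0.320; half-tol=0.070, Σhalf²=0.057800
  +C: nom +7.000 → Σnom=6.910; wc +0.275/-0.275 → slack +0.555/-0.595; half-tol=0.275, Σhalf²=0.133425
  -D: nom -42.200 → Σnom=-35.290; wc +0.378/-0.378 → slack +0.933/-0.973; half-tol=0.378, Σhalf²=0.276309
  +E: nom +13.300 → Σnom=-21.990; wc +0.050/-0.270 → slack +0.983/-1.243; half-tol=0.160, Σhalf²=0.301909
  +F: nom +44.900 → Σnom=22.910; wc +0.490/-0.070 → slack +1.473/-1.313; half-tol=0.280, Σhalf²=0.380309
Nominal = 22.910. Worst-case = [22.910 - 1.313, 22.910 + 1.473] = [21.597, 24.383]. RSS = √0.380309 = 0.617.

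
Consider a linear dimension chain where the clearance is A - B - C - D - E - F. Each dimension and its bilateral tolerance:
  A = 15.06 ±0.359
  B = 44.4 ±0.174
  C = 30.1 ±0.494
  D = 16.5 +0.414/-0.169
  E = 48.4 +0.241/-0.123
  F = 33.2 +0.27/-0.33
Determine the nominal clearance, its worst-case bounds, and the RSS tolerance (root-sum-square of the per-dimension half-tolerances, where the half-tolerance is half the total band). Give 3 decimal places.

Stack each dimension's contribution:
  +A: nom +15.060 → Σnom=15.060; wc +0.359/-0.359 → slack +0.359/-0.359; half-tol=0.359, Σhalf²=0.128881
  -B: nom -44.400 → Σnom=-29.340; wc +0.174/-0.174 → slack +0.533/-0.533; half-tol=0.174, Σhalf²=0.159157
  -C: nom -30.100 → Σnom=-59.440; wc +0.494/-0.494 → slack +1.027/-1.027; half-tol=0.494, Σhalf²=0.403193
  -D: nom -16.500 → Σnom=-75.940; wc +0.169/-0.414 → slack +1.196/-1.441; half-tol=0.291, Σhalf²=0.488165
  -E: nom -48.400 → Σnom=-124.340; wc +0.123/-0.241 → slack +1.319/-1.682; half-tol=0.182, Σhalf²=0.521289
  -F: nom -33.200 → Σnom=-157.540; wc +0.330/-0.270 → slack +1.649/-1.952; half-tol=0.300, Σhalf²=0.611289
Nominal = -157.540. Worst-case = [-157.540 - 1.952, -157.540 + 1.649] = [-159.492, -155.891]. RSS = √0.611289 = 0.782.

nominal=-157.540 wc=[-159.492,-155.891] rss=0.782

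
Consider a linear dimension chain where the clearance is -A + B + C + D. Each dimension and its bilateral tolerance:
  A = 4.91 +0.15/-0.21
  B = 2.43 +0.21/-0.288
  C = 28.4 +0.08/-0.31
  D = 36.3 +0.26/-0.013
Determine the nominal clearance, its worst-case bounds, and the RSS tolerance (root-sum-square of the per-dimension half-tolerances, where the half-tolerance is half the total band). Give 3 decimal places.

nominal=62.220 wc=[61.459,62.980] rss=0.389

Stack each dimension's contribution:
  -A: nom -4.910 → Σnom=-4.910; wc +0.210/-0.150 → slack +0.210/-0.150; half-tol=0.180, Σhalf²=0.032400
  +B: nom +2.430 → Σnom=-2.480; wc +0.210/-0.288 → slack +0.420/-0.438; half-tol=0.249, Σhalf²=0.094401
  +C: nom +28.400 → Σnom=25.920; wc +0.080/-0.310 → slack +0.500/-0.748; half-tol=0.195, Σhalf²=0.132426
  +D: nom +36.300 → Σnom=62.220; wc +0.260/-0.013 → slack +0.760/-0.761; half-tol=0.137, Σhalf²=0.151058
Nominal = 62.220. Worst-case = [62.220 - 0.761, 62.220 + 0.760] = [61.459, 62.980]. RSS = √0.151058 = 0.389.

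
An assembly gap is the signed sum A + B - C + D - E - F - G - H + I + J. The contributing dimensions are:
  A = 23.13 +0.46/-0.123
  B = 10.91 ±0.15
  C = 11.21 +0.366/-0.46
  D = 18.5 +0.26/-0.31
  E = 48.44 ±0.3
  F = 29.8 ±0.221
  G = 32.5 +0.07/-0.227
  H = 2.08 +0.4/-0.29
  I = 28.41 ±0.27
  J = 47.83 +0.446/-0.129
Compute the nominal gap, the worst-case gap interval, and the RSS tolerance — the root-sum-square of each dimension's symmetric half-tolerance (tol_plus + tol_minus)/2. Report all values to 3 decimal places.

nominal=4.750 wc=[2.411,7.834] rss=0.891

Stack each dimension's contribution:
  +A: nom +23.130 → Σnom=23.130; wc +0.460/-0.123 → slack +0.460/-0.123; half-tol=0.291, Σhalf²=0.084972
  +B: nom +10.910 → Σnom=34.040; wc +0.150/-0.150 → slack +0.610/-0.273; half-tol=0.150, Σhalf²=0.107472
  -C: nom -11.210 → Σnom=22.830; wc +0.460/-0.366 → slack +1.070/-0.639; half-tol=0.413, Σhalf²=0.278041
  +D: nom +18.500 → Σnom=41.330; wc +0.260/-0.310 → slack +1.330/-0.949; half-tol=0.285, Σhalf²=0.359266
  -E: nom -48.440 → Σnom=-7.110; wc +0.300/-0.300 → slack +1.630/-1.249; half-tol=0.300, Σhalf²=0.449266
  -F: nom -29.800 → Σnom=-36.910; wc +0.221/-0.221 → slack +1.851/-1.470; half-tol=0.221, Σhalf²=0.498107
  -G: nom -32.500 → Σnom=-69.410; wc +0.227/-0.070 → slack +2.078/-1.540; half-tol=0.149, Σhalf²=0.520159
  -H: nom -2.080 → Σnom=-71.490; wc +0.290/-0.400 → slack +2.368/-1.940; half-tol=0.345, Σhalf²=0.639184
  +I: nom +28.410 → Σnom=-43.080; wc +0.270/-0.270 → slack +2.638/-2.210; half-tol=0.270, Σhalf²=0.712084
  +J: nom +47.830 → Σnom=4.750; wc +0.446/-0.129 → slack +3.084/-2.339; half-tol=0.287, Σhalf²=0.794741
Nominal = 4.750. Worst-case = [4.750 - 2.339, 4.750 + 3.084] = [2.411, 7.834]. RSS = √0.794741 = 0.891.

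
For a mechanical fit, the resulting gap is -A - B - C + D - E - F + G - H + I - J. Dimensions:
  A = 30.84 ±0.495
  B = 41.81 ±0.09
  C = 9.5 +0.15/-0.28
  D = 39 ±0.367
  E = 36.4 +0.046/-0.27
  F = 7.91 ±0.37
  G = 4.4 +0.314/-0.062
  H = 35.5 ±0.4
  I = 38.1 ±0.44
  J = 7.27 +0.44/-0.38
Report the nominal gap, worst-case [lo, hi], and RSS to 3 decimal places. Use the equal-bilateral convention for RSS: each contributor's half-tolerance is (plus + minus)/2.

Stack each dimension's contribution:
  -A: nom -30.840 → Σnom=-30.840; wc +0.495/-0.495 → slack +0.495/-0.495; half-tol=0.495, Σhalf²=0.245025
  -B: nom -41.810 → Σnom=-72.650; wc +0.090/-0.090 → slack +0.585/-0.585; half-tol=0.090, Σhalf²=0.253125
  -C: nom -9.500 → Σnom=-82.150; wc +0.280/-0.150 → slack +0.865/-0.735; half-tol=0.215, Σhalf²=0.299350
  +D: nom +39.000 → Σnom=-43.150; wc +0.367/-0.367 → slack +1.232/-1.102; half-tol=0.367, Σhalf²=0.434039
  -E: nom -36.400 → Σnom=-79.550; wc +0.270/-0.046 → slack +1.502/-1.148; half-tol=0.158, Σhalf²=0.459003
  -F: nom -7.910 → Σnom=-87.460; wc +0.370/-0.370 → slack +1.872/-1.518; half-tol=0.370, Σhalf²=0.595903
  +G: nom +4.400 → Σnom=-83.060; wc +0.314/-0.062 → slack +2.186/-1.580; half-tol=0.188, Σhalf²=0.631247
  -H: nom -35.500 → Σnom=-118.560; wc +0.400/-0.400 → slack +2.586/-1.980; half-tol=0.400, Σhalf²=0.791247
  +I: nom +38.100 → Σnom=-80.460; wc +0.440/-0.440 → slack +3.026/-2.420; half-tol=0.440, Σhalf²=0.984847
  -J: nom -7.270 → Σnom=-87.730; wc +0.380/-0.440 → slack +3.406/-2.860; half-tol=0.410, Σhalf²=1.152947
Nominal = -87.730. Worst-case = [-87.730 - 2.860, -87.730 + 3.406] = [-90.590, -84.324]. RSS = √1.152947 = 1.074.

nominal=-87.730 wc=[-90.590,-84.324] rss=1.074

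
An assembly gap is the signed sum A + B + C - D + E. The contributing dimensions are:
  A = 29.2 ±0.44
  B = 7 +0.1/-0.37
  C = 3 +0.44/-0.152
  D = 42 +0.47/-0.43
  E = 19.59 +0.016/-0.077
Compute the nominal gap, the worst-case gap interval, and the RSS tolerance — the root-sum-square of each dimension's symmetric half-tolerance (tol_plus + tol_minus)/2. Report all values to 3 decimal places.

Stack each dimension's contribution:
  +A: nom +29.200 → Σnom=29.200; wc +0.440/-0.440 → slack +0.440/-0.440; half-tol=0.440, Σhalf²=0.193600
  +B: nom +7.000 → Σnom=36.200; wc +0.100/-0.370 → slack +0.540/-0.810; half-tol=0.235, Σhalf²=0.248825
  +C: nom +3.000 → Σnom=39.200; wc +0.440/-0.152 → slack +0.980/-0.962; half-tol=0.296, Σhalf²=0.336441
  -D: nom -42.000 → Σnom=-2.800; wc +0.430/-0.470 → slack +1.410/-1.432; half-tol=0.450, Σhalf²=0.538941
  +E: nom +19.590 → Σnom=16.790; wc +0.016/-0.077 → slack +1.426/-1.509; half-tol=0.046, Σhalf²=0.541103
Nominal = 16.790. Worst-case = [16.790 - 1.509, 16.790 + 1.426] = [15.281, 18.216]. RSS = √0.541103 = 0.736.

nominal=16.790 wc=[15.281,18.216] rss=0.736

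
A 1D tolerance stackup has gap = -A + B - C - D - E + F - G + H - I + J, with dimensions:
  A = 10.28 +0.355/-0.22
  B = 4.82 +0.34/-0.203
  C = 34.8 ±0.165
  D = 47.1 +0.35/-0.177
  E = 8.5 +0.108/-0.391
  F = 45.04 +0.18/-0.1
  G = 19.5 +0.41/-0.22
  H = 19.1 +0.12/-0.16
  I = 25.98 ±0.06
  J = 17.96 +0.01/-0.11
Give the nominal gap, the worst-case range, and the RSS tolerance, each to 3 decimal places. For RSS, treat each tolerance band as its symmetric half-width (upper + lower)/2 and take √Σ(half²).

Stack each dimension's contribution:
  -A: nom -10.280 → Σnom=-10.280; wc +0.220/-0.355 → slack +0.220/-0.355; half-tol=0.287, Σhalf²=0.082656
  +B: nom +4.820 → Σnom=-5.460; wc +0.340/-0.203 → slack +0.560/-0.558; half-tol=0.272, Σhalf²=0.156368
  -C: nom -34.800 → Σnom=-40.260; wc +0.165/-0.165 → slack +0.725/-0.723; half-tol=0.165, Σhalf²=0.183593
  -D: nom -47.100 → Σnom=-87.360; wc +0.177/-0.350 → slack +0.902/-1.073; half-tol=0.263, Σhalf²=0.253026
  -E: nom -8.500 → Σnom=-95.860; wc +0.391/-0.108 → slack +1.293/-1.181; half-tol=0.249, Σhalf²=0.315276
  +F: nom +45.040 → Σnom=-50.820; wc +0.180/-0.100 → slack +1.473/-1.281; half-tol=0.140, Σhalf²=0.334876
  -G: nom -19.500 → Σnom=-70.320; wc +0.220/-0.410 → slack +1.693/-1.691; half-tol=0.315, Σhalf²=0.434101
  +H: nom +19.100 → Σnom=-51.220; wc +0.120/-0.160 → slack +1.813/-1.851; half-tol=0.140, Σhalf²=0.453701
  -I: nom -25.980 → Σnom=-77.200; wc +0.060/-0.060 → slack +1.873/-1.911; half-tol=0.060, Σhalf²=0.457301
  +J: nom +17.960 → Σnom=-59.240; wc +0.010/-0.110 → slack +1.883/-2.021; half-tol=0.060, Σhalf²=0.460901
Nominal = -59.240. Worst-case = [-59.240 - 2.021, -59.240 + 1.883] = [-61.261, -57.357]. RSS = √0.460901 = 0.679.

nominal=-59.240 wc=[-61.261,-57.357] rss=0.679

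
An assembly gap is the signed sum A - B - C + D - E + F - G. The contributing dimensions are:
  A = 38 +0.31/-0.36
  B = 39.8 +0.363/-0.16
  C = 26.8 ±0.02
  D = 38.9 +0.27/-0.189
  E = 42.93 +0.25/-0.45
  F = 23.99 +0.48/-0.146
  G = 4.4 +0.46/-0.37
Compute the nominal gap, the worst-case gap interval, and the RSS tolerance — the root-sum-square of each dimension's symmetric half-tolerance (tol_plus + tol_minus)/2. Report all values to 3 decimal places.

Stack each dimension's contribution:
  +A: nom +38.000 → Σnom=38.000; wc +0.310/-0.360 → slack +0.310/-0.360; half-tol=0.335, Σhalf²=0.112225
  -B: nom -39.800 → Σnom=-1.800; wc +0.160/-0.363 → slack +0.470/-0.723; half-tol=0.262, Σhalf²=0.180607
  -C: nom -26.800 → Σnom=-28.600; wc +0.020/-0.020 → slack +0.490/-0.743; half-tol=0.020, Σhalf²=0.181007
  +D: nom +38.900 → Σnom=10.300; wc +0.270/-0.189 → slack +0.760/-0.932; half-tol=0.230, Σhalf²=0.233678
  -E: nom -42.930 → Σnom=-32.630; wc +0.450/-0.250 → slack +1.210/-1.182; half-tol=0.350, Σhalf²=0.356177
  +F: nom +23.990 → Σnom=-8.640; wc +0.480/-0.146 → slack +1.690/-1.328; half-tol=0.313, Σhalf²=0.454147
  -G: nom -4.400 → Σnom=-13.040; wc +0.370/-0.460 → slack +2.060/-1.788; half-tol=0.415, Σhalf²=0.626372
Nominal = -13.040. Worst-case = [-13.040 - 1.788, -13.040 + 2.060] = [-14.828, -10.980]. RSS = √0.626372 = 0.791.

nominal=-13.040 wc=[-14.828,-10.980] rss=0.791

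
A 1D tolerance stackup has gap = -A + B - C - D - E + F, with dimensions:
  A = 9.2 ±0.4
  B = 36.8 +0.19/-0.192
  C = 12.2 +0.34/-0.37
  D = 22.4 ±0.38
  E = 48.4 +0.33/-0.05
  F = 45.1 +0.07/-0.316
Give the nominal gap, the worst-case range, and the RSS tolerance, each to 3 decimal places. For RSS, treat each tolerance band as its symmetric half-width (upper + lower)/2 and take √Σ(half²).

nominal=-10.300 wc=[-12.258,-8.840] rss=0.735

Stack each dimension's contribution:
  -A: nom -9.200 → Σnom=-9.200; wc +0.400/-0.400 → slack +0.400/-0.400; half-tol=0.400, Σhalf²=0.160000
  +B: nom +36.800 → Σnom=27.600; wc +0.190/-0.192 → slack +0.590/-0.592; half-tol=0.191, Σhalf²=0.196481
  -C: nom -12.200 → Σnom=15.400; wc +0.370/-0.340 → slack +0.960/-0.932; half-tol=0.355, Σhalf²=0.322506
  -D: nom -22.400 → Σnom=-7.000; wc +0.380/-0.380 → slack +1.340/-1.312; half-tol=0.380, Σhalf²=0.466906
  -E: nom -48.400 → Σnom=-55.400; wc +0.050/-0.330 → slack +1.390/-1.642; half-tol=0.190, Σhalf²=0.503006
  +F: nom +45.100 → Σnom=-10.300; wc +0.070/-0.316 → slack +1.460/-1.958; half-tol=0.193, Σhalf²=0.540255
Nominal = -10.300. Worst-case = [-10.300 - 1.958, -10.300 + 1.460] = [-12.258, -8.840]. RSS = √0.540255 = 0.735.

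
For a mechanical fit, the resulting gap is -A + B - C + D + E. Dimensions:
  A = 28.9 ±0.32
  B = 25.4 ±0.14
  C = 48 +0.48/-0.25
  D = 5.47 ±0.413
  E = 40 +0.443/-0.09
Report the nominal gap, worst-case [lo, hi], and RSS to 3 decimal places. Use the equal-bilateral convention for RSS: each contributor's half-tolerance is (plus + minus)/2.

nominal=-6.030 wc=[-7.473,-4.464] rss=0.705

Stack each dimension's contribution:
  -A: nom -28.900 → Σnom=-28.900; wc +0.320/-0.320 → slack +0.320/-0.320; half-tol=0.320, Σhalf²=0.102400
  +B: nom +25.400 → Σnom=-3.500; wc +0.140/-0.140 → slack +0.460/-0.460; half-tol=0.140, Σhalf²=0.122000
  -C: nom -48.000 → Σnom=-51.500; wc +0.250/-0.480 → slack +0.710/-0.940; half-tol=0.365, Σhalf²=0.255225
  +D: nom +5.470 → Σnom=-46.030; wc +0.413/-0.413 → slack +1.123/-1.353; half-tol=0.413, Σhalf²=0.425794
  +E: nom +40.000 → Σnom=-6.030; wc +0.443/-0.090 → slack +1.566/-1.443; half-tol=0.267, Σhalf²=0.496816
Nominal = -6.030. Worst-case = [-6.030 - 1.443, -6.030 + 1.566] = [-7.473, -4.464]. RSS = √0.496816 = 0.705.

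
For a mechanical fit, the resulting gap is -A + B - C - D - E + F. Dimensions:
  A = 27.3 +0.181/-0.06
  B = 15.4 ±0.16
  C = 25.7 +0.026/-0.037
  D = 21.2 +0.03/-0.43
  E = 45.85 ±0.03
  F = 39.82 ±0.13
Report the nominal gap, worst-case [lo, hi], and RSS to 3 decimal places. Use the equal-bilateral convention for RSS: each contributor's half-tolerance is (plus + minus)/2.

nominal=-64.830 wc=[-65.387,-63.983] rss=0.334

Stack each dimension's contribution:
  -A: nom -27.300 → Σnom=-27.300; wc +0.060/-0.181 → slack +0.060/-0.181; half-tol=0.120, Σhalf²=0.014520
  +B: nom +15.400 → Σnom=-11.900; wc +0.160/-0.160 → slack +0.220/-0.341; half-tol=0.160, Σhalf²=0.040120
  -C: nom -25.700 → Σnom=-37.600; wc +0.037/-0.026 → slack +0.257/-0.367; half-tol=0.032, Σhalf²=0.041112
  -D: nom -21.200 → Σnom=-58.800; wc +0.430/-0.030 → slack +0.687/-0.397; half-tol=0.230, Σhalf²=0.094012
  -E: nom -45.850 → Σnom=-104.650; wc +0.030/-0.030 → slack +0.717/-0.427; half-tol=0.030, Σhalf²=0.094912
  +F: nom +39.820 → Σnom=-64.830; wc +0.130/-0.130 → slack +0.847/-0.557; half-tol=0.130, Σhalf²=0.111812
Nominal = -64.830. Worst-case = [-64.830 - 0.557, -64.830 + 0.847] = [-65.387, -63.983]. RSS = √0.111812 = 0.334.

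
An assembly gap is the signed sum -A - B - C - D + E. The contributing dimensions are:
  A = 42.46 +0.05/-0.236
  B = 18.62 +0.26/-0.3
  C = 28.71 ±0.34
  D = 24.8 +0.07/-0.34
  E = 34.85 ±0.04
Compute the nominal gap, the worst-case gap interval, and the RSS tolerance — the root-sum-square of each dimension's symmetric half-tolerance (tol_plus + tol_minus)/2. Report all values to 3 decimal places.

nominal=-79.740 wc=[-80.500,-78.484] rss=0.508

Stack each dimension's contribution:
  -A: nom -42.460 → Σnom=-42.460; wc +0.236/-0.050 → slack +0.236/-0.050; half-tol=0.143, Σhalf²=0.020449
  -B: nom -18.620 → Σnom=-61.080; wc +0.300/-0.260 → slack +0.536/-0.310; half-tol=0.280, Σhalf²=0.098849
  -C: nom -28.710 → Σnom=-89.790; wc +0.340/-0.340 → slack +0.876/-0.650; half-tol=0.340, Σhalf²=0.214449
  -D: nom -24.800 → Σnom=-114.590; wc +0.340/-0.070 → slack +1.216/-0.720; half-tol=0.205, Σhalf²=0.256474
  +E: nom +34.850 → Σnom=-79.740; wc +0.040/-0.040 → slack +1.256/-0.760; half-tol=0.040, Σhalf²=0.258074
Nominal = -79.740. Worst-case = [-79.740 - 0.760, -79.740 + 1.256] = [-80.500, -78.484]. RSS = √0.258074 = 0.508.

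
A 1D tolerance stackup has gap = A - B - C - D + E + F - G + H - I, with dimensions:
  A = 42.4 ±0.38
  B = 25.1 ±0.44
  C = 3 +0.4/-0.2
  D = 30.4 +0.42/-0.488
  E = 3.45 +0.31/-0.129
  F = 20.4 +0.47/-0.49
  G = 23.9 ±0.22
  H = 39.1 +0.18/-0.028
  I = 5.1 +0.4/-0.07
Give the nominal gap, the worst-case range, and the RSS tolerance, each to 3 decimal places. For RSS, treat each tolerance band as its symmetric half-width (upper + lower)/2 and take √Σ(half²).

Stack each dimension's contribution:
  +A: nom +42.400 → Σnom=42.400; wc +0.380/-0.380 → slack +0.380/-0.380; half-tol=0.380, Σhalf²=0.144400
  -B: nom -25.100 → Σnom=17.300; wc +0.440/-0.440 → slack +0.820/-0.820; half-tol=0.440, Σhalf²=0.338000
  -C: nom -3.000 → Σnom=14.300; wc +0.200/-0.400 → slack +1.020/-1.220; half-tol=0.300, Σhalf²=0.428000
  -D: nom -30.400 → Σnom=-16.100; wc +0.488/-0.420 → slack +1.508/-1.640; half-tol=0.454, Σhalf²=0.634116
  +E: nom +3.450 → Σnom=-12.650; wc +0.310/-0.129 → slack +1.818/-1.769; half-tol=0.220, Σhalf²=0.682296
  +F: nom +20.400 → Σnom=7.750; wc +0.470/-0.490 → slack +2.288/-2.259; half-tol=0.480, Σhalf²=0.912696
  -G: nom -23.900 → Σnom=-16.150; wc +0.220/-0.220 → slack +2.508/-2.479; half-tol=0.220, Σhalf²=0.961096
  +H: nom +39.100 → Σnom=22.950; wc +0.180/-0.028 → slack +2.688/-2.507; half-tol=0.104, Σhalf²=0.971912
  -I: nom -5.100 → Σnom=17.850; wc +0.070/-0.400 → slack +2.758/-2.907; half-tol=0.235, Σhalf²=1.027137
Nominal = 17.850. Worst-case = [17.850 - 2.907, 17.850 + 2.758] = [14.943, 20.608]. RSS = √1.027137 = 1.013.

nominal=17.850 wc=[14.943,20.608] rss=1.013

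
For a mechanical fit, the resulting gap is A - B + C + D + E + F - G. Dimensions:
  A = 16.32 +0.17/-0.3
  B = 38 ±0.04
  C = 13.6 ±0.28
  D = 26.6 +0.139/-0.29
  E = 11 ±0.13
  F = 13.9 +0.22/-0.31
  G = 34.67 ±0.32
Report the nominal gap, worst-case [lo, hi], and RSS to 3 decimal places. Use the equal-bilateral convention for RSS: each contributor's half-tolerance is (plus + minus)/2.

Stack each dimension's contribution:
  +A: nom +16.320 → Σnom=16.320; wc +0.170/-0.300 → slack +0.170/-0.300; half-tol=0.235, Σhalf²=0.055225
  -B: nom -38.000 → Σnom=-21.680; wc +0.040/-0.040 → slack +0.210/-0.340; half-tol=0.040, Σhalf²=0.056825
  +C: nom +13.600 → Σnom=-8.080; wc +0.280/-0.280 → slack +0.490/-0.620; half-tol=0.280, Σhalf²=0.135225
  +D: nom +26.600 → Σnom=18.520; wc +0.139/-0.290 → slack +0.629/-0.910; half-tol=0.214, Σhalf²=0.181235
  +E: nom +11.000 → Σnom=29.520; wc +0.130/-0.130 → slack +0.759/-1.040; half-tol=0.130, Σhalf²=0.198135
  +F: nom +13.900 → Σnom=43.420; wc +0.220/-0.310 → slack +0.979/-1.350; half-tol=0.265, Σhalf²=0.268360
  -G: nom -34.670 → Σnom=8.750; wc +0.320/-0.320 → slack +1.299/-1.670; half-tol=0.320, Σhalf²=0.370760
Nominal = 8.750. Worst-case = [8.750 - 1.670, 8.750 + 1.299] = [7.080, 10.049]. RSS = √0.370760 = 0.609.

nominal=8.750 wc=[7.080,10.049] rss=0.609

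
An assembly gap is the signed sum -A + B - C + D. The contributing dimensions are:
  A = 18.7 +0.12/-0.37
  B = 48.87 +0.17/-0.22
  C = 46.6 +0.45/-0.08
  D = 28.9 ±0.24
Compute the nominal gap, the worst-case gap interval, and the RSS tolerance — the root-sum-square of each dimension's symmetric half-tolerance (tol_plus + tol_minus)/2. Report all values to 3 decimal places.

nominal=12.470 wc=[11.440,13.330] rss=0.475

Stack each dimension's contribution:
  -A: nom -18.700 → Σnom=-18.700; wc +0.370/-0.120 → slack +0.370/-0.120; half-tol=0.245, Σhalf²=0.060025
  +B: nom +48.870 → Σnom=30.170; wc +0.170/-0.220 → slack +0.540/-0.340; half-tol=0.195, Σhalf²=0.098050
  -C: nom -46.600 → Σnom=-16.430; wc +0.080/-0.450 → slack +0.620/-0.790; half-tol=0.265, Σhalf²=0.168275
  +D: nom +28.900 → Σnom=12.470; wc +0.240/-0.240 → slack +0.860/-1.030; half-tol=0.240, Σhalf²=0.225875
Nominal = 12.470. Worst-case = [12.470 - 1.030, 12.470 + 0.860] = [11.440, 13.330]. RSS = √0.225875 = 0.475.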